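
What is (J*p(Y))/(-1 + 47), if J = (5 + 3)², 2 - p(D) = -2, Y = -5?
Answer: 128/23 ≈ 5.5652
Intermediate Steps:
p(D) = 4 (p(D) = 2 - 1*(-2) = 2 + 2 = 4)
J = 64 (J = 8² = 64)
(J*p(Y))/(-1 + 47) = (64*4)/(-1 + 47) = 256/46 = 256*(1/46) = 128/23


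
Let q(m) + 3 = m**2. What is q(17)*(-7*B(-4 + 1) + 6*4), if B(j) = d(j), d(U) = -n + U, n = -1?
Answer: 10868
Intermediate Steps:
d(U) = 1 + U (d(U) = -1*(-1) + U = 1 + U)
B(j) = 1 + j
q(m) = -3 + m**2
q(17)*(-7*B(-4 + 1) + 6*4) = (-3 + 17**2)*(-7*(1 + (-4 + 1)) + 6*4) = (-3 + 289)*(-7*(1 - 3) + 24) = 286*(-7*(-2) + 24) = 286*(14 + 24) = 286*38 = 10868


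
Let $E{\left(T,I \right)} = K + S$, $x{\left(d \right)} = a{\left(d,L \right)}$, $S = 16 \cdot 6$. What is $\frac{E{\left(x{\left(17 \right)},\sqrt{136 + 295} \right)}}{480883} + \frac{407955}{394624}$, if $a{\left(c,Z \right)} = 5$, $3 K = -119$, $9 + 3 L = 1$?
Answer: $\frac{45277120327}{43792609152} \approx 1.0339$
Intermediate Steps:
$L = - \frac{8}{3}$ ($L = -3 + \frac{1}{3} \cdot 1 = -3 + \frac{1}{3} = - \frac{8}{3} \approx -2.6667$)
$K = - \frac{119}{3}$ ($K = \frac{1}{3} \left(-119\right) = - \frac{119}{3} \approx -39.667$)
$S = 96$
$x{\left(d \right)} = 5$
$E{\left(T,I \right)} = \frac{169}{3}$ ($E{\left(T,I \right)} = - \frac{119}{3} + 96 = \frac{169}{3}$)
$\frac{E{\left(x{\left(17 \right)},\sqrt{136 + 295} \right)}}{480883} + \frac{407955}{394624} = \frac{169}{3 \cdot 480883} + \frac{407955}{394624} = \frac{169}{3} \cdot \frac{1}{480883} + 407955 \cdot \frac{1}{394624} = \frac{13}{110973} + \frac{407955}{394624} = \frac{45277120327}{43792609152}$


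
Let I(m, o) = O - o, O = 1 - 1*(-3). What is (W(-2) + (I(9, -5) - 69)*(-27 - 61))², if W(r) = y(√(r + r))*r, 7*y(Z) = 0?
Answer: 27878400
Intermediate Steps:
O = 4 (O = 1 + 3 = 4)
I(m, o) = 4 - o
y(Z) = 0 (y(Z) = (⅐)*0 = 0)
W(r) = 0 (W(r) = 0*r = 0)
(W(-2) + (I(9, -5) - 69)*(-27 - 61))² = (0 + ((4 - 1*(-5)) - 69)*(-27 - 61))² = (0 + ((4 + 5) - 69)*(-88))² = (0 + (9 - 69)*(-88))² = (0 - 60*(-88))² = (0 + 5280)² = 5280² = 27878400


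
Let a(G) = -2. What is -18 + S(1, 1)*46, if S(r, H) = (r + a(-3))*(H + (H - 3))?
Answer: 28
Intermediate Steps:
S(r, H) = (-3 + 2*H)*(-2 + r) (S(r, H) = (r - 2)*(H + (H - 3)) = (-2 + r)*(H + (-3 + H)) = (-2 + r)*(-3 + 2*H) = (-3 + 2*H)*(-2 + r))
-18 + S(1, 1)*46 = -18 + (6 - 4*1 - 3*1 + 2*1*1)*46 = -18 + (6 - 4 - 3 + 2)*46 = -18 + 1*46 = -18 + 46 = 28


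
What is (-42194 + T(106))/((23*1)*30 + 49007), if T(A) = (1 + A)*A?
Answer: -30852/49697 ≈ -0.62080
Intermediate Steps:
T(A) = A*(1 + A)
(-42194 + T(106))/((23*1)*30 + 49007) = (-42194 + 106*(1 + 106))/((23*1)*30 + 49007) = (-42194 + 106*107)/(23*30 + 49007) = (-42194 + 11342)/(690 + 49007) = -30852/49697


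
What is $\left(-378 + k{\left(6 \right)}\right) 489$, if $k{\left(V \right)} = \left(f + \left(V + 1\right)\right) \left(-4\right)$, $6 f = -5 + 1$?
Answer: $-197230$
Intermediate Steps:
$f = - \frac{2}{3}$ ($f = \frac{-5 + 1}{6} = \frac{1}{6} \left(-4\right) = - \frac{2}{3} \approx -0.66667$)
$k{\left(V \right)} = - \frac{4}{3} - 4 V$ ($k{\left(V \right)} = \left(- \frac{2}{3} + \left(V + 1\right)\right) \left(-4\right) = \left(- \frac{2}{3} + \left(1 + V\right)\right) \left(-4\right) = \left(\frac{1}{3} + V\right) \left(-4\right) = - \frac{4}{3} - 4 V$)
$\left(-378 + k{\left(6 \right)}\right) 489 = \left(-378 - \frac{76}{3}\right) 489 = \left(- \frac{1210}{3}\right) 489 = -197230$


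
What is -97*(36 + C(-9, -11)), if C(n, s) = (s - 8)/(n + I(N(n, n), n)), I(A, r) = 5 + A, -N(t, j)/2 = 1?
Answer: -22795/6 ≈ -3799.2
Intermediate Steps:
N(t, j) = -2 (N(t, j) = -2*1 = -2)
C(n, s) = (-8 + s)/(3 + n) (C(n, s) = (s - 8)/(n + (5 - 2)) = (-8 + s)/(n + 3) = (-8 + s)/(3 + n))
-97*(36 + C(-9, -11)) = -97*(36 + (-8 - 11)/(3 - 9)) = -97*(36 - 19/(-6)) = -97*(36 - ⅙*(-19)) = -97*(36 + 19/6) = -97*235/6 = -22795/6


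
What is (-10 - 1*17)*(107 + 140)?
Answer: -6669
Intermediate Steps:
(-10 - 1*17)*(107 + 140) = (-10 - 17)*247 = -27*247 = -6669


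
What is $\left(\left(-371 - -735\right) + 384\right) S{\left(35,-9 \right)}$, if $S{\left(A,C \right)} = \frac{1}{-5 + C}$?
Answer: $- \frac{374}{7} \approx -53.429$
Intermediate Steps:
$\left(\left(-371 - -735\right) + 384\right) S{\left(35,-9 \right)} = \frac{\left(-371 - -735\right) + 384}{-5 - 9} = \frac{\left(-371 + 735\right) + 384}{-14} = \left(364 + 384\right) \left(- \frac{1}{14}\right) = 748 \left(- \frac{1}{14}\right) = - \frac{374}{7}$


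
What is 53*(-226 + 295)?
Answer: 3657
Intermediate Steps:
53*(-226 + 295) = 53*69 = 3657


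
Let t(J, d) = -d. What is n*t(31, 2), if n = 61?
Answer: -122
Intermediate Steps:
n*t(31, 2) = 61*(-1*2) = 61*(-2) = -122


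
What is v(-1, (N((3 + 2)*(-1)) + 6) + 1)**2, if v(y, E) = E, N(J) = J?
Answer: 4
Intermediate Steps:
v(-1, (N((3 + 2)*(-1)) + 6) + 1)**2 = (((3 + 2)*(-1) + 6) + 1)**2 = ((5*(-1) + 6) + 1)**2 = ((-5 + 6) + 1)**2 = (1 + 1)**2 = 2**2 = 4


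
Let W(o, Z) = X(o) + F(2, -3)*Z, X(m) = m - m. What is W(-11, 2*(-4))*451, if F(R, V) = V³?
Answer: 97416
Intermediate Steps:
X(m) = 0
W(o, Z) = -27*Z (W(o, Z) = 0 + (-3)³*Z = 0 - 27*Z = -27*Z)
W(-11, 2*(-4))*451 = -54*(-4)*451 = -27*(-8)*451 = 216*451 = 97416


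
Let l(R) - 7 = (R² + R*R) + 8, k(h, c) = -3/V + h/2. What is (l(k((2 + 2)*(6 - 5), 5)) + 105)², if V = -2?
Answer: 83521/4 ≈ 20880.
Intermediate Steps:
k(h, c) = 3/2 + h/2 (k(h, c) = -3/(-2) + h/2 = -3*(-½) + h*(½) = 3/2 + h/2)
l(R) = 15 + 2*R² (l(R) = 7 + ((R² + R*R) + 8) = 7 + ((R² + R²) + 8) = 7 + (2*R² + 8) = 7 + (8 + 2*R²) = 15 + 2*R²)
(l(k((2 + 2)*(6 - 5), 5)) + 105)² = ((15 + 2*(3/2 + ((2 + 2)*(6 - 5))/2)²) + 105)² = ((15 + 2*(3/2 + (4*1)/2)²) + 105)² = ((15 + 2*(3/2 + (½)*4)²) + 105)² = ((15 + 2*(3/2 + 2)²) + 105)² = ((15 + 2*(7/2)²) + 105)² = ((15 + 2*(49/4)) + 105)² = ((15 + 49/2) + 105)² = (79/2 + 105)² = (289/2)² = 83521/4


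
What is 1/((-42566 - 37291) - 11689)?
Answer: -1/91546 ≈ -1.0923e-5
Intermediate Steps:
1/((-42566 - 37291) - 11689) = 1/(-79857 - 11689) = 1/(-91546) = -1/91546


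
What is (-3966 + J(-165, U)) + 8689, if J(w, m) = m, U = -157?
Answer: 4566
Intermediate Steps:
(-3966 + J(-165, U)) + 8689 = (-3966 - 157) + 8689 = -4123 + 8689 = 4566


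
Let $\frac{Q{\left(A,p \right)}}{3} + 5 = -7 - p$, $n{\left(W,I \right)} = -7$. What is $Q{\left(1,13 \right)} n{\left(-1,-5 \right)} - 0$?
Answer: $525$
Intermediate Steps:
$Q{\left(A,p \right)} = -36 - 3 p$ ($Q{\left(A,p \right)} = -15 + 3 \left(-7 - p\right) = -15 - \left(21 + 3 p\right) = -36 - 3 p$)
$Q{\left(1,13 \right)} n{\left(-1,-5 \right)} - 0 = \left(-36 - 39\right) \left(-7\right) - 0 = \left(-36 - 39\right) \left(-7\right) + 0 = \left(-75\right) \left(-7\right) + 0 = 525 + 0 = 525$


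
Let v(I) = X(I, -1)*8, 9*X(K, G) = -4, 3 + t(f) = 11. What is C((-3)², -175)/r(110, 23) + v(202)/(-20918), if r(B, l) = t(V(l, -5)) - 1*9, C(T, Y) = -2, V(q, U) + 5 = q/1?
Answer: 188278/94131 ≈ 2.0002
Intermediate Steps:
V(q, U) = -5 + q (V(q, U) = -5 + q/1 = -5 + q*1 = -5 + q)
t(f) = 8 (t(f) = -3 + 11 = 8)
X(K, G) = -4/9 (X(K, G) = (⅑)*(-4) = -4/9)
r(B, l) = -1 (r(B, l) = 8 - 1*9 = 8 - 9 = -1)
v(I) = -32/9 (v(I) = -4/9*8 = -32/9)
C((-3)², -175)/r(110, 23) + v(202)/(-20918) = -2/(-1) - 32/9/(-20918) = -2*(-1) - 32/9*(-1/20918) = 2 + 16/94131 = 188278/94131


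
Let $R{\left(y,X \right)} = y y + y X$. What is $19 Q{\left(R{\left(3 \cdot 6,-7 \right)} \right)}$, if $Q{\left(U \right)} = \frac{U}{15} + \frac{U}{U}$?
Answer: $\frac{1349}{5} \approx 269.8$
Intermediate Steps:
$R{\left(y,X \right)} = y^{2} + X y$
$Q{\left(U \right)} = 1 + \frac{U}{15}$ ($Q{\left(U \right)} = U \frac{1}{15} + 1 = \frac{U}{15} + 1 = 1 + \frac{U}{15}$)
$19 Q{\left(R{\left(3 \cdot 6,-7 \right)} \right)} = 19 \left(1 + \frac{3 \cdot 6 \left(-7 + 3 \cdot 6\right)}{15}\right) = 19 \left(1 + \frac{18 \left(-7 + 18\right)}{15}\right) = 19 \left(1 + \frac{18 \cdot 11}{15}\right) = 19 \left(1 + \frac{1}{15} \cdot 198\right) = 19 \left(1 + \frac{66}{5}\right) = 19 \cdot \frac{71}{5} = \frac{1349}{5}$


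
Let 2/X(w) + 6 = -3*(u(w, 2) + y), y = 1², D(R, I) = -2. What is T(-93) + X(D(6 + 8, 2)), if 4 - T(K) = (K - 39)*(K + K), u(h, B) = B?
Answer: -368222/15 ≈ -24548.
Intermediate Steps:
y = 1
T(K) = 4 - 2*K*(-39 + K) (T(K) = 4 - (K - 39)*(K + K) = 4 - (-39 + K)*2*K = 4 - 2*K*(-39 + K))
X(w) = -2/15 (X(w) = 2/(-6 - 3*(2 + 1)) = 2/(-6 - 3*3) = 2/(-6 - 9) = 2/(-15) = 2*(-1/15) = -2/15)
T(-93) + X(D(6 + 8, 2)) = (4 - 2*(-93)² + 78*(-93)) - 2/15 = (4 - 2*8649 - 7254) - 2/15 = (4 - 17298 - 7254) - 2/15 = -24548 - 2/15 = -368222/15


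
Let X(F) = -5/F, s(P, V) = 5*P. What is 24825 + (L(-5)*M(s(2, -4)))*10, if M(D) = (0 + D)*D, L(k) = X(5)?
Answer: 23825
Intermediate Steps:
L(k) = -1 (L(k) = -5/5 = -5*⅕ = -1)
M(D) = D² (M(D) = D*D = D²)
24825 + (L(-5)*M(s(2, -4)))*10 = 24825 - (5*2)²*10 = 24825 - 1*10²*10 = 24825 - 1*100*10 = 24825 - 100*10 = 24825 - 1000 = 23825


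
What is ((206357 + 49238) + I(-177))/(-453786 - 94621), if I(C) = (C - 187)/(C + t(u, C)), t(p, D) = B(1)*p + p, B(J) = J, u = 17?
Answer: -2811573/6032477 ≈ -0.46607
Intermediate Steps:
t(p, D) = 2*p (t(p, D) = 1*p + p = p + p = 2*p)
I(C) = (-187 + C)/(34 + C) (I(C) = (C - 187)/(C + 2*17) = (-187 + C)/(C + 34) = (-187 + C)/(34 + C))
((206357 + 49238) + I(-177))/(-453786 - 94621) = ((206357 + 49238) + (-187 - 177)/(34 - 177))/(-453786 - 94621) = (255595 - 364/(-143))/(-548407) = (255595 - 1/143*(-364))*(-1/548407) = (255595 + 28/11)*(-1/548407) = (2811573/11)*(-1/548407) = -2811573/6032477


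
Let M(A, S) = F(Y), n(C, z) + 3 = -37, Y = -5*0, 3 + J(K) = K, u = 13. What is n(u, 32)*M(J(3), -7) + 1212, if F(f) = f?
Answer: 1212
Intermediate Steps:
J(K) = -3 + K
Y = 0
n(C, z) = -40 (n(C, z) = -3 - 37 = -40)
M(A, S) = 0
n(u, 32)*M(J(3), -7) + 1212 = -40*0 + 1212 = 0 + 1212 = 1212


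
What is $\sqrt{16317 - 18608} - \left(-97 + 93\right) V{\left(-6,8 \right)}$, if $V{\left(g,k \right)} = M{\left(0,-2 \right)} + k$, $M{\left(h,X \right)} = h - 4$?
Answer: $16 + i \sqrt{2291} \approx 16.0 + 47.864 i$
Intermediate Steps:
$M{\left(h,X \right)} = -4 + h$
$V{\left(g,k \right)} = -4 + k$ ($V{\left(g,k \right)} = \left(-4 + 0\right) + k = -4 + k$)
$\sqrt{16317 - 18608} - \left(-97 + 93\right) V{\left(-6,8 \right)} = \sqrt{16317 - 18608} - \left(-97 + 93\right) \left(-4 + 8\right) = \sqrt{-2291} - \left(-4\right) 4 = i \sqrt{2291} - -16 = i \sqrt{2291} + 16 = 16 + i \sqrt{2291}$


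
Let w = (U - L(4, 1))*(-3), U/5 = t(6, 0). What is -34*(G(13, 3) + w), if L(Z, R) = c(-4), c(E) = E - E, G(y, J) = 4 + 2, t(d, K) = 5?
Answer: 2346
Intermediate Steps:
G(y, J) = 6
U = 25 (U = 5*5 = 25)
c(E) = 0
L(Z, R) = 0
w = -75 (w = (25 - 1*0)*(-3) = (25 + 0)*(-3) = 25*(-3) = -75)
-34*(G(13, 3) + w) = -34*(6 - 75) = -34*(-69) = 2346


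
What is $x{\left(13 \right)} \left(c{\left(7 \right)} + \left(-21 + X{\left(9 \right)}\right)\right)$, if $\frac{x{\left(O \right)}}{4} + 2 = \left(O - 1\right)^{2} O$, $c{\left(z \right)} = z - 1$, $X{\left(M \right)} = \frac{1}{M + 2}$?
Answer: $-111520$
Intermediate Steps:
$X{\left(M \right)} = \frac{1}{2 + M}$
$c{\left(z \right)} = -1 + z$
$x{\left(O \right)} = -8 + 4 O \left(-1 + O\right)^{2}$ ($x{\left(O \right)} = -8 + 4 \left(O - 1\right)^{2} O = -8 + 4 \left(-1 + O\right)^{2} O = -8 + 4 O \left(-1 + O\right)^{2}$)
$x{\left(13 \right)} \left(c{\left(7 \right)} + \left(-21 + X{\left(9 \right)}\right)\right) = \left(-8 + 4 \cdot 13 \left(-1 + 13\right)^{2}\right) \left(\left(-1 + 7\right) - \left(21 - \frac{1}{2 + 9}\right)\right) = \left(-8 + 4 \cdot 13 \cdot 12^{2}\right) \left(6 - \left(21 - \frac{1}{11}\right)\right) = \left(-8 + 4 \cdot 13 \cdot 144\right) \left(6 + \left(-21 + \frac{1}{11}\right)\right) = \left(-8 + 7488\right) \left(6 - \frac{230}{11}\right) = 7480 \left(- \frac{164}{11}\right) = -111520$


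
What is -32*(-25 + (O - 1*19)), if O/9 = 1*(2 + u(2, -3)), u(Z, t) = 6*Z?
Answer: -2624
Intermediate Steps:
O = 126 (O = 9*(1*(2 + 6*2)) = 9*(1*(2 + 12)) = 9*(1*14) = 9*14 = 126)
-32*(-25 + (O - 1*19)) = -32*(-25 + (126 - 1*19)) = -32*(-25 + (126 - 19)) = -32*(-25 + 107) = -32*82 = -2624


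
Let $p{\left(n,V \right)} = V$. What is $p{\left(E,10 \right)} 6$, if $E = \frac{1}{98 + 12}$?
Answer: $60$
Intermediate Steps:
$E = \frac{1}{110} \approx 0.0090909$
$p{\left(E,10 \right)} 6 = 10 \cdot 6 = 60$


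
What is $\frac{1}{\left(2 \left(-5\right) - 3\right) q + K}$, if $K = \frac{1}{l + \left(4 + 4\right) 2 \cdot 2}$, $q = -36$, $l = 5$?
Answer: $\frac{37}{17317} \approx 0.0021366$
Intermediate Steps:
$K = \frac{1}{37}$ ($K = \frac{1}{5 + \left(4 + 4\right) 2 \cdot 2} = \frac{1}{5 + 8 \cdot 2 \cdot 2} = \frac{1}{5 + 16 \cdot 2} = \frac{1}{5 + 32} = \frac{1}{37} \approx 0.027027$)
$\frac{1}{\left(2 \left(-5\right) - 3\right) q + K} = \frac{1}{\left(2 \left(-5\right) - 3\right) \left(-36\right) + \frac{1}{37}} = \frac{1}{\left(-10 - 3\right) \left(-36\right) + \frac{1}{37}} = \frac{1}{\left(-13\right) \left(-36\right) + \frac{1}{37}} = \frac{1}{468 + \frac{1}{37}} = \frac{1}{\frac{17317}{37}} = \frac{37}{17317}$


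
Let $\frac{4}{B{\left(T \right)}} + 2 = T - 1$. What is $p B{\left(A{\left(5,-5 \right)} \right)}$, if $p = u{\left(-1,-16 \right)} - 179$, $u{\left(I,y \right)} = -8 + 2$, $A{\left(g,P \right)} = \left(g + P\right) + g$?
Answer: $-370$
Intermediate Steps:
$A{\left(g,P \right)} = P + 2 g$ ($A{\left(g,P \right)} = \left(P + g\right) + g = P + 2 g$)
$u{\left(I,y \right)} = -6$
$B{\left(T \right)} = \frac{4}{-3 + T}$ ($B{\left(T \right)} = \frac{4}{-2 + \left(T - 1\right)} = \frac{4}{-2 + \left(-1 + T\right)} = \frac{4}{-3 + T}$)
$p = -185$ ($p = -6 - 179 = -185$)
$p B{\left(A{\left(5,-5 \right)} \right)} = - 185 \frac{4}{-3 + \left(-5 + 2 \cdot 5\right)} = - 185 \frac{4}{-3 + \left(-5 + 10\right)} = - 185 \frac{4}{-3 + 5} = - 185 \cdot \frac{4}{2} = - 185 \cdot 4 \cdot \frac{1}{2} = \left(-185\right) 2 = -370$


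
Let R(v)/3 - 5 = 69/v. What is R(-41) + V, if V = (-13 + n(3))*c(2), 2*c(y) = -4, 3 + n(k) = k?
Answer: 1474/41 ≈ 35.951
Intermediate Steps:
n(k) = -3 + k
R(v) = 15 + 207/v (R(v) = 15 + 3*(69/v) = 15 + 207/v)
c(y) = -2 (c(y) = (1/2)*(-4) = -2)
V = 26 (V = (-13 + (-3 + 3))*(-2) = (-13 + 0)*(-2) = -13*(-2) = 26)
R(-41) + V = (15 + 207/(-41)) + 26 = (15 + 207*(-1/41)) + 26 = (15 - 207/41) + 26 = 408/41 + 26 = 1474/41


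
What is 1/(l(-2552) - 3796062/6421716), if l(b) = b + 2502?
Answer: -1070286/54146977 ≈ -0.019766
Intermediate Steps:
l(b) = 2502 + b
1/(l(-2552) - 3796062/6421716) = 1/((2502 - 2552) - 3796062/6421716) = 1/(-50 - 3796062*1/6421716) = 1/(-50 - 632677/1070286) = 1/(-54146977/1070286) = -1070286/54146977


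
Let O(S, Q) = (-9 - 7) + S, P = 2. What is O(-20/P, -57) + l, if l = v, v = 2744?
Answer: 2718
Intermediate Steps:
l = 2744
O(S, Q) = -16 + S
O(-20/P, -57) + l = (-16 - 20/2) + 2744 = (-16 - 20*½) + 2744 = (-16 - 10) + 2744 = -26 + 2744 = 2718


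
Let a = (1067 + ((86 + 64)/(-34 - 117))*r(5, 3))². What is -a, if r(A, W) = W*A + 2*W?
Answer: -24953573089/22801 ≈ -1.0944e+6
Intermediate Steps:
r(A, W) = 2*W + A*W (r(A, W) = A*W + 2*W = 2*W + A*W)
a = 24953573089/22801 (a = (1067 + ((86 + 64)/(-34 - 117))*(3*(2 + 5)))² = (1067 + (150/(-151))*(3*7))² = (1067 + (150*(-1/151))*21)² = (1067 - 150/151*21)² = (1067 - 3150/151)² = (157967/151)² = 24953573089/22801 ≈ 1.0944e+6)
-a = -1*24953573089/22801 = -24953573089/22801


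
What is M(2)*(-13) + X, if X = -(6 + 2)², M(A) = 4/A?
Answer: -90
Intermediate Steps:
X = -64 (X = -1*8² = -1*64 = -64)
M(2)*(-13) + X = (4/2)*(-13) - 64 = (4*(½))*(-13) - 64 = 2*(-13) - 64 = -26 - 64 = -90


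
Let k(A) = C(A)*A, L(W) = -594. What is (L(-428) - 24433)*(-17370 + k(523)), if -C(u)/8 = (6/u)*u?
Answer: 1062996798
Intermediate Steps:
C(u) = -48 (C(u) = -8*6/u*u = -8*6 = -48)
k(A) = -48*A
(L(-428) - 24433)*(-17370 + k(523)) = (-594 - 24433)*(-17370 - 48*523) = -25027*(-17370 - 25104) = -25027*(-42474) = 1062996798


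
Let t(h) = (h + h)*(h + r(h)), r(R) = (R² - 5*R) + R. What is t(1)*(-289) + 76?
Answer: 1232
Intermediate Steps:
r(R) = R² - 4*R
t(h) = 2*h*(h + h*(-4 + h)) (t(h) = (h + h)*(h + h*(-4 + h)) = (2*h)*(h + h*(-4 + h)) = 2*h*(h + h*(-4 + h)))
t(1)*(-289) + 76 = (2*1²*(-3 + 1))*(-289) + 76 = (2*1*(-2))*(-289) + 76 = -4*(-289) + 76 = 1156 + 76 = 1232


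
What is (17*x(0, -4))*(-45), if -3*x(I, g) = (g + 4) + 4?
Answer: 1020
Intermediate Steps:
x(I, g) = -8/3 - g/3 (x(I, g) = -((g + 4) + 4)/3 = -((4 + g) + 4)/3 = -(8 + g)/3 = -8/3 - g/3)
(17*x(0, -4))*(-45) = (17*(-8/3 - ⅓*(-4)))*(-45) = (17*(-8/3 + 4/3))*(-45) = (17*(-4/3))*(-45) = -68/3*(-45) = 1020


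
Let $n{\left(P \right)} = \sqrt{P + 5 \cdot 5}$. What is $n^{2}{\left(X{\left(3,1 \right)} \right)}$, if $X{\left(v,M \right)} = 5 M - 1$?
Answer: $29$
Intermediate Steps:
$X{\left(v,M \right)} = -1 + 5 M$
$n{\left(P \right)} = \sqrt{25 + P}$ ($n{\left(P \right)} = \sqrt{P + 25} = \sqrt{25 + P}$)
$n^{2}{\left(X{\left(3,1 \right)} \right)} = \left(\sqrt{25 + \left(-1 + 5 \cdot 1\right)}\right)^{2} = \left(\sqrt{25 + \left(-1 + 5\right)}\right)^{2} = \left(\sqrt{25 + 4}\right)^{2} = \left(\sqrt{29}\right)^{2} = 29$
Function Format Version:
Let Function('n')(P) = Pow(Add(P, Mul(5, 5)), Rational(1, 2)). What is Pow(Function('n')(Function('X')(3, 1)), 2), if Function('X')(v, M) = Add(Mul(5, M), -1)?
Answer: 29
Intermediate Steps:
Function('X')(v, M) = Add(-1, Mul(5, M))
Function('n')(P) = Pow(Add(25, P), Rational(1, 2)) (Function('n')(P) = Pow(Add(P, 25), Rational(1, 2)) = Pow(Add(25, P), Rational(1, 2)))
Pow(Function('n')(Function('X')(3, 1)), 2) = Pow(Pow(Add(25, Add(-1, Mul(5, 1))), Rational(1, 2)), 2) = Pow(Pow(Add(25, Add(-1, 5)), Rational(1, 2)), 2) = Pow(Pow(Add(25, 4), Rational(1, 2)), 2) = Pow(Pow(29, Rational(1, 2)), 2) = 29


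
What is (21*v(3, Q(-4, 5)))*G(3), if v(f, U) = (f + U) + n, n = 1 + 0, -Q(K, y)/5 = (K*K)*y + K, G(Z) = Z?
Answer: -23688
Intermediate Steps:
Q(K, y) = -5*K - 5*y*K**2 (Q(K, y) = -5*((K*K)*y + K) = -5*(K**2*y + K) = -5*(y*K**2 + K) = -5*(K + y*K**2) = -5*K - 5*y*K**2)
n = 1
v(f, U) = 1 + U + f (v(f, U) = (f + U) + 1 = (U + f) + 1 = 1 + U + f)
(21*v(3, Q(-4, 5)))*G(3) = (21*(1 - 5*(-4)*(1 - 4*5) + 3))*3 = (21*(1 - 5*(-4)*(1 - 20) + 3))*3 = (21*(1 - 5*(-4)*(-19) + 3))*3 = (21*(1 - 380 + 3))*3 = (21*(-376))*3 = -7896*3 = -23688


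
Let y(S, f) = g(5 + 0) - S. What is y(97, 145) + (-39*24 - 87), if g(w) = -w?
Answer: -1125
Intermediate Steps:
y(S, f) = -5 - S (y(S, f) = -(5 + 0) - S = -1*5 - S = -5 - S)
y(97, 145) + (-39*24 - 87) = (-5 - 1*97) + (-39*24 - 87) = (-5 - 97) + (-936 - 87) = -102 - 1023 = -1125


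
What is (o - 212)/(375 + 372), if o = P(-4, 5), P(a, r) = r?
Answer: -23/83 ≈ -0.27711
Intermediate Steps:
o = 5
(o - 212)/(375 + 372) = (5 - 212)/(375 + 372) = -207/747 = -207*1/747 = -23/83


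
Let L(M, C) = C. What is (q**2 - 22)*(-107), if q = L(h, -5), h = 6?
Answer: -321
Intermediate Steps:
q = -5
(q**2 - 22)*(-107) = ((-5)**2 - 22)*(-107) = (25 - 22)*(-107) = 3*(-107) = -321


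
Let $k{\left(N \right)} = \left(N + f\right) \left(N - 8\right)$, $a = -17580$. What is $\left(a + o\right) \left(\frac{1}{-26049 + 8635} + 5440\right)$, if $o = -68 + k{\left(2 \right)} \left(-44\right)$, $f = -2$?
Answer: $- \frac{835916571016}{8707} \approx -9.6005 \cdot 10^{7}$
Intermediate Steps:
$k{\left(N \right)} = \left(-8 + N\right) \left(-2 + N\right)$ ($k{\left(N \right)} = \left(N - 2\right) \left(N - 8\right) = \left(-2 + N\right) \left(-8 + N\right) = \left(-8 + N\right) \left(-2 + N\right)$)
$o = -68$ ($o = -68 + \left(16 + 2^{2} - 20\right) \left(-44\right) = -68 + \left(16 + 4 - 20\right) \left(-44\right) = -68 + 0 \left(-44\right) = -68 + 0 = -68$)
$\left(a + o\right) \left(\frac{1}{-26049 + 8635} + 5440\right) = \left(-17580 - 68\right) \left(\frac{1}{-26049 + 8635} + 5440\right) = - 17648 \left(\frac{1}{-17414} + 5440\right) = - 17648 \left(- \frac{1}{17414} + 5440\right) = \left(-17648\right) \frac{94732159}{17414} = - \frac{835916571016}{8707}$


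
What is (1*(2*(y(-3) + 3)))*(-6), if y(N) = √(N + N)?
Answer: -36 - 12*I*√6 ≈ -36.0 - 29.394*I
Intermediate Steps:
y(N) = √2*√N (y(N) = √(2*N) = √2*√N)
(1*(2*(y(-3) + 3)))*(-6) = (1*(2*(√2*√(-3) + 3)))*(-6) = (1*(2*(√2*(I*√3) + 3)))*(-6) = (1*(2*(I*√6 + 3)))*(-6) = (1*(2*(3 + I*√6)))*(-6) = (1*(6 + 2*I*√6))*(-6) = (6 + 2*I*√6)*(-6) = -36 - 12*I*√6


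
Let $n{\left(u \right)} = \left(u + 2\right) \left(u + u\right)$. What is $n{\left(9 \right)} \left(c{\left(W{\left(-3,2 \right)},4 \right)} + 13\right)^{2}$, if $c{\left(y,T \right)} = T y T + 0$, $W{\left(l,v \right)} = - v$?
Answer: $71478$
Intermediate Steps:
$c{\left(y,T \right)} = y T^{2}$ ($c{\left(y,T \right)} = y T^{2} + 0 = y T^{2}$)
$n{\left(u \right)} = 2 u \left(2 + u\right)$ ($n{\left(u \right)} = \left(2 + u\right) 2 u = 2 u \left(2 + u\right)$)
$n{\left(9 \right)} \left(c{\left(W{\left(-3,2 \right)},4 \right)} + 13\right)^{2} = 2 \cdot 9 \left(2 + 9\right) \left(\left(-1\right) 2 \cdot 4^{2} + 13\right)^{2} = 2 \cdot 9 \cdot 11 \left(\left(-2\right) 16 + 13\right)^{2} = 198 \left(-32 + 13\right)^{2} = 198 \left(-19\right)^{2} = 198 \cdot 361 = 71478$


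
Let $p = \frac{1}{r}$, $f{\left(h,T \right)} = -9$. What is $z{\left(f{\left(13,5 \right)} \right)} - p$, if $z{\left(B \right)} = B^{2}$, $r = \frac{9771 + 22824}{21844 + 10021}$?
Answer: $\frac{521666}{6519} \approx 80.022$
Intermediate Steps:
$r = \frac{6519}{6373}$ ($r = \frac{32595}{31865} = 32595 \cdot \frac{1}{31865} = \frac{6519}{6373} \approx 1.0229$)
$p = \frac{6373}{6519}$ ($p = \frac{1}{\frac{6519}{6373}} = \frac{6373}{6519} \approx 0.9776$)
$z{\left(f{\left(13,5 \right)} \right)} - p = \left(-9\right)^{2} - \frac{6373}{6519} = 81 - \frac{6373}{6519} = \frac{521666}{6519}$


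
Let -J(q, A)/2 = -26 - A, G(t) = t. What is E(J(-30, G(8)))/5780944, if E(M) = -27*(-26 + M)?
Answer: -567/2890472 ≈ -0.00019616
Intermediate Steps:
J(q, A) = 52 + 2*A (J(q, A) = -2*(-26 - A) = 52 + 2*A)
E(M) = 702 - 27*M
E(J(-30, G(8)))/5780944 = (702 - 27*(52 + 2*8))/5780944 = (702 - 27*(52 + 16))*(1/5780944) = (702 - 27*68)*(1/5780944) = (702 - 1836)*(1/5780944) = -1134*1/5780944 = -567/2890472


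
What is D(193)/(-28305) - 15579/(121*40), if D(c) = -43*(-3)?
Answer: -29439197/9133080 ≈ -3.2234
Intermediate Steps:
D(c) = 129
D(193)/(-28305) - 15579/(121*40) = 129/(-28305) - 15579/(121*40) = 129*(-1/28305) - 15579/4840 = -43/9435 - 15579*1/4840 = -43/9435 - 15579/4840 = -29439197/9133080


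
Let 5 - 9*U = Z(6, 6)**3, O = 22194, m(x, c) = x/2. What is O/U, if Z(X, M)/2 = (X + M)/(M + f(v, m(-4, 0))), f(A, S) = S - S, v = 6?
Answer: -199746/59 ≈ -3385.5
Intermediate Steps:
m(x, c) = x/2 (m(x, c) = x*(1/2) = x/2)
f(A, S) = 0
Z(X, M) = 2*(M + X)/M (Z(X, M) = 2*((X + M)/(M + 0)) = 2*((M + X)/M) = 2*(M + X)/M)
U = -59/9 (U = 5/9 - (2 + 2*6/6)**3/9 = 5/9 - (2 + 2*6*(1/6))**3/9 = 5/9 - (2 + 2)**3/9 = 5/9 - 1/9*4**3 = 5/9 - 1/9*64 = 5/9 - 64/9 = -59/9 ≈ -6.5556)
O/U = 22194/(-59/9) = 22194*(-9/59) = -199746/59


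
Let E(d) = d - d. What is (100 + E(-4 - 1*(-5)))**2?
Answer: 10000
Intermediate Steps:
E(d) = 0
(100 + E(-4 - 1*(-5)))**2 = (100 + 0)**2 = 100**2 = 10000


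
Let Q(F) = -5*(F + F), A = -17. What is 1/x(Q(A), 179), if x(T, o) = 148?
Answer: 1/148 ≈ 0.0067568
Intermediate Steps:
Q(F) = -10*F
1/x(Q(A), 179) = 1/148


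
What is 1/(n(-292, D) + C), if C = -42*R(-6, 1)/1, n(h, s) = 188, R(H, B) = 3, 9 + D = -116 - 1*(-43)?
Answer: 1/62 ≈ 0.016129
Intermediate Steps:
D = -82 (D = -9 + (-116 - 1*(-43)) = -9 + (-116 + 43) = -9 - 73 = -82)
C = -126 (C = -42*3/1 = -126*1 = -126)
1/(n(-292, D) + C) = 1/(188 - 126) = 1/62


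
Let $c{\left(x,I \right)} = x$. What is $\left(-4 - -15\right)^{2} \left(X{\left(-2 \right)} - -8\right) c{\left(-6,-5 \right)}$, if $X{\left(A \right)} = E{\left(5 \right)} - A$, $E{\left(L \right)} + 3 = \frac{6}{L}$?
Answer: $- \frac{29766}{5} \approx -5953.2$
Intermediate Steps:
$E{\left(L \right)} = -3 + \frac{6}{L}$
$X{\left(A \right)} = - \frac{9}{5} - A$ ($X{\left(A \right)} = \left(-3 + \frac{6}{5}\right) - A = - \frac{9}{5} - A$)
$\left(-4 - -15\right)^{2} \left(X{\left(-2 \right)} - -8\right) c{\left(-6,-5 \right)} = \left(-4 - -15\right)^{2} \left(\left(- \frac{9}{5} - -2\right) - -8\right) \left(-6\right) = \left(-4 + 15\right)^{2} \left(\left(- \frac{9}{5} + 2\right) + 8\right) \left(-6\right) = 11^{2} \left(\frac{1}{5} + 8\right) \left(-6\right) = 121 \cdot \frac{41}{5} \left(-6\right) = \frac{4961}{5} \left(-6\right) = - \frac{29766}{5}$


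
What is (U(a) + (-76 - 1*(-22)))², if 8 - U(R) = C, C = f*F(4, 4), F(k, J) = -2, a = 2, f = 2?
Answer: 1764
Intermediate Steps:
C = -4 (C = 2*(-2) = -4)
U(R) = 12 (U(R) = 8 - 1*(-4) = 8 + 4 = 12)
(U(a) + (-76 - 1*(-22)))² = (12 + (-76 - 1*(-22)))² = (12 + (-76 + 22))² = (12 - 54)² = (-42)² = 1764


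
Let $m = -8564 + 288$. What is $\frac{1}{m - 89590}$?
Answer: $- \frac{1}{97866} \approx -1.0218 \cdot 10^{-5}$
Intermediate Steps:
$m = -8276$
$\frac{1}{m - 89590} = \frac{1}{-8276 - 89590} = \frac{1}{-97866} = - \frac{1}{97866}$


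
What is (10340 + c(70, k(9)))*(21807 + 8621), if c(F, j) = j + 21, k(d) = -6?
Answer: 315081940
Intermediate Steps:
c(F, j) = 21 + j
(10340 + c(70, k(9)))*(21807 + 8621) = (10340 + (21 - 6))*(21807 + 8621) = (10340 + 15)*30428 = 10355*30428 = 315081940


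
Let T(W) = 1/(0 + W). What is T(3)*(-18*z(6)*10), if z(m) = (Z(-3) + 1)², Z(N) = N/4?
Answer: -15/4 ≈ -3.7500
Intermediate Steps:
Z(N) = N/4 (Z(N) = N*(¼) = N/4)
z(m) = 1/16 (z(m) = ((¼)*(-3) + 1)² = (-¾ + 1)² = (¼)² = 1/16)
T(W) = 1/W
T(3)*(-18*z(6)*10) = (-18*1/16*10)/3 = (-9/8*10)/3 = (⅓)*(-45/4) = -15/4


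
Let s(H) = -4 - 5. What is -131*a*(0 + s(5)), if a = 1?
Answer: 1179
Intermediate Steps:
s(H) = -9
-131*a*(0 + s(5)) = -131*(0 - 9) = -131*(-9) = 1179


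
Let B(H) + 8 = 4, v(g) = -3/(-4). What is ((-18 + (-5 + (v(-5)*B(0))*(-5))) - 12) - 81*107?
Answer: -8687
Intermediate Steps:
v(g) = 3/4 (v(g) = -3*(-1/4) = 3/4)
B(H) = -4 (B(H) = -8 + 4 = -4)
((-18 + (-5 + (v(-5)*B(0))*(-5))) - 12) - 81*107 = ((-18 + (-5 + ((3/4)*(-4))*(-5))) - 12) - 81*107 = ((-18 + (-5 - 3*(-5))) - 12) - 8667 = ((-18 + (-5 + 15)) - 12) - 8667 = ((-18 + 10) - 12) - 8667 = (-8 - 12) - 8667 = -20 - 8667 = -8687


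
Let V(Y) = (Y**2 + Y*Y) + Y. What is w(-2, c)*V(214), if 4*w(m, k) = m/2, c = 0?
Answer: -45903/2 ≈ -22952.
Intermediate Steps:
V(Y) = Y + 2*Y**2 (V(Y) = (Y**2 + Y**2) + Y = 2*Y**2 + Y = Y + 2*Y**2)
w(m, k) = m/8 (w(m, k) = (m/2)/4 = m/8)
w(-2, c)*V(214) = ((1/8)*(-2))*(214*(1 + 2*214)) = -107*(1 + 428)/2 = -107*429/2 = -1/4*91806 = -45903/2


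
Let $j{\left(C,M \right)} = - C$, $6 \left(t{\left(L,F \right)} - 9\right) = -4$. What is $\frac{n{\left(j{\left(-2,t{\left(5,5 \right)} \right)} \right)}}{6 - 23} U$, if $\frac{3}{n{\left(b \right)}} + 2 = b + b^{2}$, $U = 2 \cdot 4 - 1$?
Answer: $- \frac{21}{68} \approx -0.30882$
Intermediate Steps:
$t{\left(L,F \right)} = \frac{25}{3}$ ($t{\left(L,F \right)} = 9 + \frac{1}{6} \left(-4\right) = 9 - \frac{2}{3} = \frac{25}{3}$)
$U = 7$ ($U = 8 - 1 = 7$)
$n{\left(b \right)} = \frac{3}{-2 + b + b^{2}}$ ($n{\left(b \right)} = \frac{3}{-2 + \left(b + b^{2}\right)} = \frac{3}{-2 + b + b^{2}}$)
$\frac{n{\left(j{\left(-2,t{\left(5,5 \right)} \right)} \right)}}{6 - 23} U = \frac{3 \frac{1}{-2 - -2 + \left(\left(-1\right) \left(-2\right)\right)^{2}}}{6 - 23} \cdot 7 = \frac{3 \frac{1}{-2 + 2 + 2^{2}}}{-17} \cdot 7 = - \frac{3 \frac{1}{-2 + 2 + 4}}{17} \cdot 7 = - \frac{3 \cdot \frac{1}{4}}{17} \cdot 7 = \left(- \frac{1}{17}\right) \frac{3}{4} \cdot 7 = \left(- \frac{3}{68}\right) 7 = - \frac{21}{68}$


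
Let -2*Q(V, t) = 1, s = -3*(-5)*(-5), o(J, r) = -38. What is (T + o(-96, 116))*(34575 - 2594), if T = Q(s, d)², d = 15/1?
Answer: -4829131/4 ≈ -1.2073e+6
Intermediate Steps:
d = 15 (d = 15*1 = 15)
s = -75 (s = 15*(-5) = -75)
Q(V, t) = -½ (Q(V, t) = -½*1 = -½)
T = ¼ (T = (-½)² = ¼ ≈ 0.25000)
(T + o(-96, 116))*(34575 - 2594) = (¼ - 38)*(34575 - 2594) = -151/4*31981 = -4829131/4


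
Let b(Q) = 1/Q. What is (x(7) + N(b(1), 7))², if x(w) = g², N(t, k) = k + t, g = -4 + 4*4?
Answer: 23104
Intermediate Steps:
g = 12 (g = -4 + 16 = 12)
b(Q) = 1/Q
x(w) = 144 (x(w) = 12² = 144)
(x(7) + N(b(1), 7))² = (144 + (7 + 1/1))² = (144 + (7 + 1))² = (144 + 8)² = 152² = 23104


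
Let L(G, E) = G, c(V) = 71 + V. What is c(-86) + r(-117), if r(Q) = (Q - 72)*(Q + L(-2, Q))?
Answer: 22476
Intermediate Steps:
r(Q) = (-72 + Q)*(-2 + Q) (r(Q) = (Q - 72)*(Q - 2) = (-72 + Q)*(-2 + Q))
c(-86) + r(-117) = (71 - 86) + (144 + (-117)² - 74*(-117)) = -15 + (144 + 13689 + 8658) = -15 + 22491 = 22476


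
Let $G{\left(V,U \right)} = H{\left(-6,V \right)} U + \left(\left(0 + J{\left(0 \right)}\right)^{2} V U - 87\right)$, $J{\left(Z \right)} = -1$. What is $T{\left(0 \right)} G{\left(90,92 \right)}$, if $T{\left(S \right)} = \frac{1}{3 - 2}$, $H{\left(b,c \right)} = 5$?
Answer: $8653$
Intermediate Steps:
$T{\left(S \right)} = 1$ ($T{\left(S \right)} = 1^{-1} = 1$)
$G{\left(V,U \right)} = -87 + 5 U + U V$ ($G{\left(V,U \right)} = 5 U + \left(\left(0 - 1\right)^{2} V U - 87\right) = 5 U + \left(\left(-1\right)^{2} V U - 87\right) = 5 U + \left(1 V U - 87\right) = 5 U + \left(V U - 87\right) = 5 U + \left(U V - 87\right) = 5 U + \left(-87 + U V\right) = -87 + 5 U + U V$)
$T{\left(0 \right)} G{\left(90,92 \right)} = 1 \left(-87 + 5 \cdot 92 + 92 \cdot 90\right) = 1 \left(-87 + 460 + 8280\right) = 1 \cdot 8653 = 8653$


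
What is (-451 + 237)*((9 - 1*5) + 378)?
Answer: -81748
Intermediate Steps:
(-451 + 237)*((9 - 1*5) + 378) = -214*((9 - 5) + 378) = -214*(4 + 378) = -214*382 = -81748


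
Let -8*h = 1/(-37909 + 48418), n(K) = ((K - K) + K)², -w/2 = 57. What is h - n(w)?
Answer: -1092599713/84072 ≈ -12996.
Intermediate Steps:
w = -114 (w = -2*57 = -114)
n(K) = K² (n(K) = (0 + K)² = K²)
h = -1/84072 (h = -1/(8*(-37909 + 48418)) = -⅛/10509 = -⅛*1/10509 = -1/84072 ≈ -1.1895e-5)
h - n(w) = -1/84072 - 1*(-114)² = -1/84072 - 1*12996 = -1/84072 - 12996 = -1092599713/84072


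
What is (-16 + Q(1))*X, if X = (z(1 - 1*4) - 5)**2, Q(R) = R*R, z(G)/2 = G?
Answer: -1815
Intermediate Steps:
z(G) = 2*G
Q(R) = R**2
X = 121 (X = (2*(1 - 1*4) - 5)**2 = (2*(1 - 4) - 5)**2 = (2*(-3) - 5)**2 = (-6 - 5)**2 = (-11)**2 = 121)
(-16 + Q(1))*X = (-16 + 1**2)*121 = (-16 + 1)*121 = -15*121 = -1815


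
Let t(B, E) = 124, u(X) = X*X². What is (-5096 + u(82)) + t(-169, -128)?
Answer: 546396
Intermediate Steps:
u(X) = X³
(-5096 + u(82)) + t(-169, -128) = (-5096 + 82³) + 124 = (-5096 + 551368) + 124 = 546272 + 124 = 546396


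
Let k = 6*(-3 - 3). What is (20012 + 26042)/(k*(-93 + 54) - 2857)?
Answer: -46054/1453 ≈ -31.696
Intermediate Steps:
k = -36 (k = 6*(-6) = -36)
(20012 + 26042)/(k*(-93 + 54) - 2857) = (20012 + 26042)/(-36*(-93 + 54) - 2857) = 46054/(-36*(-39) - 2857) = 46054/(1404 - 2857) = 46054/(-1453) = 46054*(-1/1453) = -46054/1453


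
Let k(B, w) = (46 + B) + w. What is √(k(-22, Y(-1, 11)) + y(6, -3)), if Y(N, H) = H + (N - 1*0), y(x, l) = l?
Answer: √31 ≈ 5.5678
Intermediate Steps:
Y(N, H) = H + N (Y(N, H) = H + (N + 0) = H + N)
k(B, w) = 46 + B + w
√(k(-22, Y(-1, 11)) + y(6, -3)) = √((46 - 22 + (11 - 1)) - 3) = √((46 - 22 + 10) - 3) = √(34 - 3) = √31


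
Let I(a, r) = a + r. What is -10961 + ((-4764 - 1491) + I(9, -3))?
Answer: -17210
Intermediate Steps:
-10961 + ((-4764 - 1491) + I(9, -3)) = -10961 + ((-4764 - 1491) + (9 - 3)) = -10961 + (-6255 + 6) = -10961 - 6249 = -17210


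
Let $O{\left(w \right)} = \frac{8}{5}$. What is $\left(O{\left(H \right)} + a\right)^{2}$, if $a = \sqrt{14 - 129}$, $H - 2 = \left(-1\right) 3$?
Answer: $- \frac{2811}{25} + \frac{16 i \sqrt{115}}{5} \approx -112.44 + 34.316 i$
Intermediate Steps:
$H = -1$ ($H = 2 - 3 = -1$)
$O{\left(w \right)} = \frac{8}{5}$ ($O{\left(w \right)} = 8 \cdot \frac{1}{5} = \frac{8}{5}$)
$a = i \sqrt{115}$ ($a = \sqrt{14 - 129} = \sqrt{-115} = i \sqrt{115} \approx 10.724 i$)
$\left(O{\left(H \right)} + a\right)^{2} = \left(\frac{8}{5} + i \sqrt{115}\right)^{2}$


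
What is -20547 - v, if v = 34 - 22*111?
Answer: -18139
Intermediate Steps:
v = -2408 (v = 34 - 2442 = -2408)
-20547 - v = -20547 - 1*(-2408) = -20547 + 2408 = -18139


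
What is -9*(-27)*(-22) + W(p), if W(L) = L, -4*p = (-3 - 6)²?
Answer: -21465/4 ≈ -5366.3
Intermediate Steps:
p = -81/4 (p = -(-3 - 6)²/4 = -¼*(-9)² = -¼*81 = -81/4 ≈ -20.250)
-9*(-27)*(-22) + W(p) = -9*(-27)*(-22) - 81/4 = 243*(-22) - 81/4 = -5346 - 81/4 = -21465/4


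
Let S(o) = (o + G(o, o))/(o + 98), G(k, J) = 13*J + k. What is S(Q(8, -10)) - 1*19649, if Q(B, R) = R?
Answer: -864631/44 ≈ -19651.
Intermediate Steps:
G(k, J) = k + 13*J
S(o) = 15*o/(98 + o) (S(o) = (o + (o + 13*o))/(o + 98) = (o + 14*o)/(98 + o) = (15*o)/(98 + o) = 15*o/(98 + o))
S(Q(8, -10)) - 1*19649 = 15*(-10)/(98 - 10) - 1*19649 = 15*(-10)/88 - 19649 = 15*(-10)*(1/88) - 19649 = -75/44 - 19649 = -864631/44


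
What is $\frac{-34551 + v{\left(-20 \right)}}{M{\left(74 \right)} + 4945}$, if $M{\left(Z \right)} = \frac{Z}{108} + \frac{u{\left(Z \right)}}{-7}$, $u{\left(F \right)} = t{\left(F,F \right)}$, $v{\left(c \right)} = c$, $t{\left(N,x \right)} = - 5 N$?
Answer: $- \frac{13067838}{1889449} \approx -6.9162$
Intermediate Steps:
$u{\left(F \right)} = - 5 F$
$M{\left(Z \right)} = \frac{547 Z}{756}$ ($M{\left(Z \right)} = \frac{Z}{108} + \frac{\left(-5\right) Z}{-7} = Z \frac{1}{108} + - 5 Z \left(- \frac{1}{7}\right) = \frac{Z}{108} + \frac{5 Z}{7} = \frac{547 Z}{756}$)
$\frac{-34551 + v{\left(-20 \right)}}{M{\left(74 \right)} + 4945} = \frac{-34551 - 20}{\frac{547}{756} \cdot 74 + 4945} = - \frac{34571}{\frac{20239}{378} + 4945} = - \frac{34571}{\frac{1889449}{378}} = \left(-34571\right) \frac{378}{1889449} = - \frac{13067838}{1889449}$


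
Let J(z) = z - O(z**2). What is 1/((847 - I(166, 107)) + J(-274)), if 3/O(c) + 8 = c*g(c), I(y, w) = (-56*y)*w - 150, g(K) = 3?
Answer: 225220/224182861897 ≈ 1.0046e-6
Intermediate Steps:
I(y, w) = -150 - 56*w*y (I(y, w) = -56*w*y - 150 = -150 - 56*w*y)
O(c) = 3/(-8 + 3*c) (O(c) = 3/(-8 + c*3) = 3/(-8 + 3*c))
J(z) = z - 3/(-8 + 3*z**2)
1/((847 - I(166, 107)) + J(-274)) = 1/((847 - (-150 - 56*107*166)) + (-274 - 3/(-8 + 3*(-274)**2))) = 1/((847 - (-150 - 994672)) + (-274 - 3/(-8 + 3*75076))) = 1/((847 - 1*(-994822)) + (-274 - 3/(-8 + 225228))) = 1/((847 + 994822) + (-274 - 3/225220)) = 1/(995669 + (-274 - 3*1/225220)) = 1/(995669 + (-274 - 3/225220)) = 1/(995669 - 61710283/225220) = 1/(224182861897/225220) = 225220/224182861897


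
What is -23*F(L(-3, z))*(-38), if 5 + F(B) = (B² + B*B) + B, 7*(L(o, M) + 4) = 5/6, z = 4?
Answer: 8187632/441 ≈ 18566.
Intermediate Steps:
L(o, M) = -163/42 (L(o, M) = -4 + (5/6)/7 = -4 + (5*(⅙))/7 = -4 + (⅐)*(⅚) = -4 + 5/42 = -163/42)
F(B) = -5 + B + 2*B² (F(B) = -5 + ((B² + B*B) + B) = -5 + ((B² + B²) + B) = -5 + (2*B² + B) = -5 + (B + 2*B²) = -5 + B + 2*B²)
-23*F(L(-3, z))*(-38) = -23*(-5 - 163/42 + 2*(-163/42)²)*(-38) = -23*(-5 - 163/42 + 2*(26569/1764))*(-38) = -23*(-5 - 163/42 + 26569/882)*(-38) = -23*9368/441*(-38) = -215464/441*(-38) = 8187632/441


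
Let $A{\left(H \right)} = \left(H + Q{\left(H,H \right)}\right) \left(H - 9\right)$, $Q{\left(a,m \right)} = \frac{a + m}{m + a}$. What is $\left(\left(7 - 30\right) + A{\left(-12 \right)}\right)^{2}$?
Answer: $43264$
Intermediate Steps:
$Q{\left(a,m \right)} = 1$ ($Q{\left(a,m \right)} = \frac{a + m}{a + m} = 1$)
$A{\left(H \right)} = \left(1 + H\right) \left(-9 + H\right)$ ($A{\left(H \right)} = \left(H + 1\right) \left(H - 9\right) = \left(1 + H\right) \left(-9 + H\right)$)
$\left(\left(7 - 30\right) + A{\left(-12 \right)}\right)^{2} = \left(\left(7 - 30\right) - \left(-87 - 144\right)\right)^{2} = \left(\left(7 - 30\right) + \left(-9 + 144 + 96\right)\right)^{2} = \left(-23 + 231\right)^{2} = 208^{2} = 43264$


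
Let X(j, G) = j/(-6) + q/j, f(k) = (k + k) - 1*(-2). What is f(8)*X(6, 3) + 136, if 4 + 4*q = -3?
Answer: 451/4 ≈ 112.75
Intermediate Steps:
q = -7/4 (q = -1 + (¼)*(-3) = -1 - ¾ = -7/4 ≈ -1.7500)
f(k) = 2 + 2*k (f(k) = 2*k + 2 = 2 + 2*k)
X(j, G) = -7/(4*j) - j/6 (X(j, G) = j/(-6) - 7/(4*j) = j*(-⅙) - 7/(4*j) = -j/6 - 7/(4*j) = -7/(4*j) - j/6)
f(8)*X(6, 3) + 136 = (2 + 2*8)*(-7/4/6 - ⅙*6) + 136 = (2 + 16)*(-7/4*⅙ - 1) + 136 = 18*(-7/24 - 1) + 136 = 18*(-31/24) + 136 = -93/4 + 136 = 451/4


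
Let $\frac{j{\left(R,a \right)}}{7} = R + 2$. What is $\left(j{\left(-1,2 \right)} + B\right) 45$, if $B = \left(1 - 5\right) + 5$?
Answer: $360$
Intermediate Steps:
$j{\left(R,a \right)} = 14 + 7 R$ ($j{\left(R,a \right)} = 7 \left(R + 2\right) = 7 \left(2 + R\right) = 14 + 7 R$)
$B = 1$ ($B = -4 + 5 = 1$)
$\left(j{\left(-1,2 \right)} + B\right) 45 = \left(\left(14 + 7 \left(-1\right)\right) + 1\right) 45 = \left(\left(14 - 7\right) + 1\right) 45 = \left(7 + 1\right) 45 = 8 \cdot 45 = 360$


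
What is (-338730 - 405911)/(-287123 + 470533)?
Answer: -744641/183410 ≈ -4.0600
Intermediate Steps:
(-338730 - 405911)/(-287123 + 470533) = -744641/183410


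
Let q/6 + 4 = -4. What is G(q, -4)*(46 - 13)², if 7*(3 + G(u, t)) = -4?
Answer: -27225/7 ≈ -3889.3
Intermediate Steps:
q = -48 (q = -24 + 6*(-4) = -24 - 24 = -48)
G(u, t) = -25/7 (G(u, t) = -3 + (⅐)*(-4) = -3 - 4/7 = -25/7)
G(q, -4)*(46 - 13)² = -25*(46 - 13)²/7 = -25/7*33² = -25/7*1089 = -27225/7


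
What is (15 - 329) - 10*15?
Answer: -464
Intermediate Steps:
(15 - 329) - 10*15 = -314 - 150 = -464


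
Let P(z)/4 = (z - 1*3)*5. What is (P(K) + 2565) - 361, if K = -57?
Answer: 1004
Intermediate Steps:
P(z) = -60 + 20*z (P(z) = 4*((z - 1*3)*5) = 4*((z - 3)*5) = 4*((-3 + z)*5) = 4*(-15 + 5*z) = -60 + 20*z)
(P(K) + 2565) - 361 = ((-60 + 20*(-57)) + 2565) - 361 = ((-60 - 1140) + 2565) - 361 = (-1200 + 2565) - 361 = 1365 - 361 = 1004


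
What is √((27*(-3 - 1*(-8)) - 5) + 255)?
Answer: √385 ≈ 19.621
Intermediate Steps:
√((27*(-3 - 1*(-8)) - 5) + 255) = √((27*(-3 + 8) - 5) + 255) = √((27*5 - 5) + 255) = √((135 - 5) + 255) = √(130 + 255) = √385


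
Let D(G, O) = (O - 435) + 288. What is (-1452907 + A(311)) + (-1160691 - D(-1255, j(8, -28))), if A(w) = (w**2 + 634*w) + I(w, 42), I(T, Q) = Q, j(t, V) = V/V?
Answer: -2319515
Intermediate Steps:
j(t, V) = 1
A(w) = 42 + w**2 + 634*w (A(w) = (w**2 + 634*w) + 42 = 42 + w**2 + 634*w)
D(G, O) = -147 + O (D(G, O) = (-435 + O) + 288 = -147 + O)
(-1452907 + A(311)) + (-1160691 - D(-1255, j(8, -28))) = (-1452907 + (42 + 311**2 + 634*311)) + (-1160691 - (-147 + 1)) = (-1452907 + (42 + 96721 + 197174)) + (-1160691 - 1*(-146)) = (-1452907 + 293937) + (-1160691 + 146) = -1158970 - 1160545 = -2319515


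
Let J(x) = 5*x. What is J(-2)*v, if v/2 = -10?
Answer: 200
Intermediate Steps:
v = -20 (v = 2*(-10) = -20)
J(-2)*v = (5*(-2))*(-20) = -10*(-20) = 200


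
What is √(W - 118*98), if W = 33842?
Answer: √22278 ≈ 149.26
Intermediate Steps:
√(W - 118*98) = √(33842 - 118*98) = √(33842 - 11564) = √22278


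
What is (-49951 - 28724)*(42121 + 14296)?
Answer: -4438607475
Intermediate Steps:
(-49951 - 28724)*(42121 + 14296) = -78675*56417 = -4438607475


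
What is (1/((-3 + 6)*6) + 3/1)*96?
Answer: 880/3 ≈ 293.33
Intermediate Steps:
(1/((-3 + 6)*6) + 3/1)*96 = ((⅙)/3 + 3*1)*96 = ((⅓)*(⅙) + 3)*96 = (1/18 + 3)*96 = (55/18)*96 = 880/3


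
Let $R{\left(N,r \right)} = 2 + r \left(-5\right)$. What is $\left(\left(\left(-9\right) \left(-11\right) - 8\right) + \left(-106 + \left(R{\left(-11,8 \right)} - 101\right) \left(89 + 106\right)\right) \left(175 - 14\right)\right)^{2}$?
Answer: $19192109574400$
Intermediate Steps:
$R{\left(N,r \right)} = 2 - 5 r$
$\left(\left(\left(-9\right) \left(-11\right) - 8\right) + \left(-106 + \left(R{\left(-11,8 \right)} - 101\right) \left(89 + 106\right)\right) \left(175 - 14\right)\right)^{2} = \left(\left(\left(-9\right) \left(-11\right) - 8\right) + \left(-106 + \left(\left(2 - 40\right) - 101\right) \left(89 + 106\right)\right) \left(175 - 14\right)\right)^{2} = \left(\left(99 - 8\right) + \left(-106 + \left(\left(2 - 40\right) - 101\right) 195\right) 161\right)^{2} = \left(91 + \left(-106 + \left(-38 - 101\right) 195\right) 161\right)^{2} = \left(91 + \left(-106 - 27105\right) 161\right)^{2} = \left(91 - 4380971\right)^{2} = \left(-4380880\right)^{2} = 19192109574400$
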